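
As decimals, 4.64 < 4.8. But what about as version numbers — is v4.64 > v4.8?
True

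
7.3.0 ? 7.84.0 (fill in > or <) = <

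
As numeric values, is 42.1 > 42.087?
True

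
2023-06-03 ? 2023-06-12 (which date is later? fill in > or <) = <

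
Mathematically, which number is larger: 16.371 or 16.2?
16.371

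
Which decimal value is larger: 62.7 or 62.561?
62.7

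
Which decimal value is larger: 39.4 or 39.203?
39.4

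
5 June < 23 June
True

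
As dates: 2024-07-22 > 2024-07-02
True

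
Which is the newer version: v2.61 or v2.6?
v2.61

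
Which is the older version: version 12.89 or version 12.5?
version 12.5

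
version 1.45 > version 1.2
True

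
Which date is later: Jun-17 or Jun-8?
Jun-17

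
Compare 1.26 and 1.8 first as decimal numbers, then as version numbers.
As decimals: 1.26 < 1.8. As versions: v1.26 > v1.8 (minor version 26 > 8).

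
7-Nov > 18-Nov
False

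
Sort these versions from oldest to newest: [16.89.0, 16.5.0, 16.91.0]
[16.5.0, 16.89.0, 16.91.0]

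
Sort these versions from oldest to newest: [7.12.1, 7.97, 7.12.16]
[7.12.1, 7.12.16, 7.97]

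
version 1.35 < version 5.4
True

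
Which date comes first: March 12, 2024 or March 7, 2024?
March 7, 2024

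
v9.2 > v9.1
True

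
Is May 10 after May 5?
Yes. Day 10 comes after day 5 in May — this is a date comparison, not a decimal one (the decimal 5.10 would be smaller than 5.5).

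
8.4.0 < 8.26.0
True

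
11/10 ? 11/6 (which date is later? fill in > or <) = >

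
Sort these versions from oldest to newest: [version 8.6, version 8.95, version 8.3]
[version 8.3, version 8.6, version 8.95]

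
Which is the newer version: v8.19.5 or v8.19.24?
v8.19.24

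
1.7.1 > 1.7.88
False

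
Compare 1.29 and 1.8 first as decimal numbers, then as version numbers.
As decimals: 1.29 < 1.8. As versions: v1.29 > v1.8 (minor version 29 > 8).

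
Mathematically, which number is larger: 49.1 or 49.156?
49.156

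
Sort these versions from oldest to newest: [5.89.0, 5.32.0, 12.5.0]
[5.32.0, 5.89.0, 12.5.0]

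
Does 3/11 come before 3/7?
No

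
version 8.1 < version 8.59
True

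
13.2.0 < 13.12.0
True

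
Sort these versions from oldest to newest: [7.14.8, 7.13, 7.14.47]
[7.13, 7.14.8, 7.14.47]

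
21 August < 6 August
False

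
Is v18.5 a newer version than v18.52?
No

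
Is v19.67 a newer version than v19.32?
Yes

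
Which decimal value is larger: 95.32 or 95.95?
95.95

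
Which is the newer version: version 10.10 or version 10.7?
version 10.10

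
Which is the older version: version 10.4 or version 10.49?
version 10.4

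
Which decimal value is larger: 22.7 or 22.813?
22.813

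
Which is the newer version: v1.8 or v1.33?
v1.33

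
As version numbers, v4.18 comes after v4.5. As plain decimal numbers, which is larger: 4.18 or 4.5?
4.5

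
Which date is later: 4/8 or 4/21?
4/21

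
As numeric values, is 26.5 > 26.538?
False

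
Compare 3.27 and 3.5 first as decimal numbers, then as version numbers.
As decimals: 3.27 < 3.5. As versions: v3.27 > v3.5 (minor version 27 > 5).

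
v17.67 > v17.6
True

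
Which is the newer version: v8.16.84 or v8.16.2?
v8.16.84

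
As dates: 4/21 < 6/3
True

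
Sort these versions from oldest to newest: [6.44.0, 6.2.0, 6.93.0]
[6.2.0, 6.44.0, 6.93.0]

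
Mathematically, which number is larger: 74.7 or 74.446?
74.7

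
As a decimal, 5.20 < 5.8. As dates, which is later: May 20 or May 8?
May 20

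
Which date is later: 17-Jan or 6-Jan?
17-Jan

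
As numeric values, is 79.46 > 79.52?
False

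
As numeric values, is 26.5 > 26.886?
False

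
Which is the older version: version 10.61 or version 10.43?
version 10.43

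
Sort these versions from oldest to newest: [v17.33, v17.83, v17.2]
[v17.2, v17.33, v17.83]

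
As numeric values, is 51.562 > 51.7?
False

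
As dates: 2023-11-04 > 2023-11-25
False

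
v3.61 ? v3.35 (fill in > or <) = >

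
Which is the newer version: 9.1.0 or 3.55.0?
9.1.0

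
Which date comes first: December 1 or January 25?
January 25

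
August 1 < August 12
True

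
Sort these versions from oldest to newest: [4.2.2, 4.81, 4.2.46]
[4.2.2, 4.2.46, 4.81]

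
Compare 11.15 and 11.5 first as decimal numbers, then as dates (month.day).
As decimals: 11.15 < 11.5. As dates: 11/15 is later than 11/5 (day 15 > day 5).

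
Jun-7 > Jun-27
False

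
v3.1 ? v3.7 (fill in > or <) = <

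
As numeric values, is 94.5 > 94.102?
True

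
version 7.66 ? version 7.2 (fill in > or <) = >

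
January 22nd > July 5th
False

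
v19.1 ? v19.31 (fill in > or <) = <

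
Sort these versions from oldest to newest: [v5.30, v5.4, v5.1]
[v5.1, v5.4, v5.30]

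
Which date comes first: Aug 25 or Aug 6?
Aug 6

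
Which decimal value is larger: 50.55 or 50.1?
50.55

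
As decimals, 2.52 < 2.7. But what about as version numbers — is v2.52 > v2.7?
True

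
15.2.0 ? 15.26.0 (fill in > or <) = <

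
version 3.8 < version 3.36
True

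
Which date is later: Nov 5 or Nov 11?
Nov 11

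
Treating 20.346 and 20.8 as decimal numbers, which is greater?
20.8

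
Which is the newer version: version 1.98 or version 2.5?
version 2.5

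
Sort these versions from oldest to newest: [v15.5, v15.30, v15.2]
[v15.2, v15.5, v15.30]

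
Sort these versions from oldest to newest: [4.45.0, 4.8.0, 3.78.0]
[3.78.0, 4.8.0, 4.45.0]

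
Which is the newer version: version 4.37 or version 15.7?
version 15.7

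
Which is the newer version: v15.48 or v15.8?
v15.48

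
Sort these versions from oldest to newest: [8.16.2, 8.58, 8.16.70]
[8.16.2, 8.16.70, 8.58]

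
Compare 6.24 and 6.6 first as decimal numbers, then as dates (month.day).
As decimals: 6.24 < 6.6. As dates: 6/24 is later than 6/6 (day 24 > day 6).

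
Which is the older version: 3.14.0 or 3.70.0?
3.14.0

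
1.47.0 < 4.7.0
True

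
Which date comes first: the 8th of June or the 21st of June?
the 8th of June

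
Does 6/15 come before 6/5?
No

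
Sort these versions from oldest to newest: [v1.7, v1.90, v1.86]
[v1.7, v1.86, v1.90]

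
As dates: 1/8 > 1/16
False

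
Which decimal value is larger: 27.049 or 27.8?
27.8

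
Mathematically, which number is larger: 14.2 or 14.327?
14.327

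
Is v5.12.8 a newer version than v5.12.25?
No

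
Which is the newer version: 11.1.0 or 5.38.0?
11.1.0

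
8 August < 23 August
True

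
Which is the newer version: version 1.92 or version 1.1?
version 1.92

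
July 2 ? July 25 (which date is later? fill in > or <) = <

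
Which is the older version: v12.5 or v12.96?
v12.5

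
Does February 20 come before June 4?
Yes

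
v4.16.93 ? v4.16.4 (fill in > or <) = >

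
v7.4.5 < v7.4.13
True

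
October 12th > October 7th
True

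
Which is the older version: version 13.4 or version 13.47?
version 13.4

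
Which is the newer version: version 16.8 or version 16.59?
version 16.59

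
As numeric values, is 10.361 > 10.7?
False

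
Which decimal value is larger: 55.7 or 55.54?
55.7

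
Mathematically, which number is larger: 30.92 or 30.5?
30.92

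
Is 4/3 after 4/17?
No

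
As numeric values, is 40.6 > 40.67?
False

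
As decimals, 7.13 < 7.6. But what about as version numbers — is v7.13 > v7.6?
True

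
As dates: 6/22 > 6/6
True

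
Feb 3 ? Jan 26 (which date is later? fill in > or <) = >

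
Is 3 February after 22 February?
No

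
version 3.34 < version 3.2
False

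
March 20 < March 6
False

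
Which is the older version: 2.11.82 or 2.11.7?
2.11.7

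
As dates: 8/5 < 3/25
False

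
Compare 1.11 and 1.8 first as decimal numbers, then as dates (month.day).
As decimals: 1.11 < 1.8. As dates: 1/11 is later than 1/8 (day 11 > day 8).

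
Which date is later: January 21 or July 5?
July 5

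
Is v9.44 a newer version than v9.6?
Yes. Version numbers are compared segment by segment as integers, not as decimals: minor version 44 > 6, so v9.44 > v9.6 (even though the decimal 9.44 < 9.6).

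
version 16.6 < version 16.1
False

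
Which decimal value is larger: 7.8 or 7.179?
7.8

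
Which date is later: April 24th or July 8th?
July 8th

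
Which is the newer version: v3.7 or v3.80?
v3.80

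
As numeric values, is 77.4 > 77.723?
False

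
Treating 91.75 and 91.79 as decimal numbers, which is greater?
91.79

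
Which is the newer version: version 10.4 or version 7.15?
version 10.4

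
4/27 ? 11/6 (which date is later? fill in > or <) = <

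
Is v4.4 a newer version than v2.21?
Yes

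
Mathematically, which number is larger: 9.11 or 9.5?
9.5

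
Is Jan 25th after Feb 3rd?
No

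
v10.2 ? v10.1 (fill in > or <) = >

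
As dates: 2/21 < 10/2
True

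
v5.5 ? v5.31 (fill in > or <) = <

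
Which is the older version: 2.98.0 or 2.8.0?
2.8.0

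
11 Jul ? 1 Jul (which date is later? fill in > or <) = >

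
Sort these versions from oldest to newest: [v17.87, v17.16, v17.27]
[v17.16, v17.27, v17.87]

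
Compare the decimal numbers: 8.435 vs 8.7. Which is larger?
8.7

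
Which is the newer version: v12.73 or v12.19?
v12.73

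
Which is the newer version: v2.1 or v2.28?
v2.28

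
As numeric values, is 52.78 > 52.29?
True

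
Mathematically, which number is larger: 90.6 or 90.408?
90.6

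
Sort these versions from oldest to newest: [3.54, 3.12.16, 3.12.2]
[3.12.2, 3.12.16, 3.54]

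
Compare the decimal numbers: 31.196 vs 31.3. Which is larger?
31.3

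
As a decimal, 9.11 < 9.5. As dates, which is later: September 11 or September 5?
September 11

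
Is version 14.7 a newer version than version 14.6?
Yes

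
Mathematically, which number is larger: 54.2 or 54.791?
54.791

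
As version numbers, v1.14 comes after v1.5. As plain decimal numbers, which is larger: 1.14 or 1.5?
1.5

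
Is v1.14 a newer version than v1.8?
Yes. Version numbers are compared segment by segment as integers, not as decimals: minor version 14 > 8, so v1.14 > v1.8 (even though the decimal 1.14 < 1.8).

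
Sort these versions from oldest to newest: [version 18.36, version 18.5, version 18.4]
[version 18.4, version 18.5, version 18.36]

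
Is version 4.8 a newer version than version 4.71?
No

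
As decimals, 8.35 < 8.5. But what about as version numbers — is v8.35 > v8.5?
True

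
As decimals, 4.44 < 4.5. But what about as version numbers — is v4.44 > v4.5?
True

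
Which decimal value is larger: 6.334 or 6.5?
6.5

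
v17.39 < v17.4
False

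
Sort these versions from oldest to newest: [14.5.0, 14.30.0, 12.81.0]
[12.81.0, 14.5.0, 14.30.0]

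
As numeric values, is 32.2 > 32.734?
False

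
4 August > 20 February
True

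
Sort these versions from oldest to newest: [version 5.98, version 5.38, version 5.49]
[version 5.38, version 5.49, version 5.98]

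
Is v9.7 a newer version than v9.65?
No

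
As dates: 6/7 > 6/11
False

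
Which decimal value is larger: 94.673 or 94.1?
94.673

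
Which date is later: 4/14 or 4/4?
4/14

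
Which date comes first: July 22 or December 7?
July 22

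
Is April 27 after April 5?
Yes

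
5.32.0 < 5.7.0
False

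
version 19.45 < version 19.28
False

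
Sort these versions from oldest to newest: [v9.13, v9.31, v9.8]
[v9.8, v9.13, v9.31]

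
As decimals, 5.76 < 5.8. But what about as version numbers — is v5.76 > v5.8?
True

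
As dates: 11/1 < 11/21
True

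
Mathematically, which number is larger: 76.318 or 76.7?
76.7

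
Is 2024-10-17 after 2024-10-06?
Yes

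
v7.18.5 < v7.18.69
True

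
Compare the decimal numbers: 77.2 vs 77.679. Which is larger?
77.679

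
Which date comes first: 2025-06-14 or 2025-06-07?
2025-06-07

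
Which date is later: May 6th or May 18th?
May 18th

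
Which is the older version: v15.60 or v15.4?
v15.4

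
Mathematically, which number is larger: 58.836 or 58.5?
58.836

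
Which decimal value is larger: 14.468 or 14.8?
14.8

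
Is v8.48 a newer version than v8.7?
Yes. Version numbers are compared segment by segment as integers, not as decimals: minor version 48 > 7, so v8.48 > v8.7 (even though the decimal 8.48 < 8.7).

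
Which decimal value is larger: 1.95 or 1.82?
1.95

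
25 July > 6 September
False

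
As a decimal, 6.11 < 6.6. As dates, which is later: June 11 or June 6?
June 11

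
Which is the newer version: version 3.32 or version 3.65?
version 3.65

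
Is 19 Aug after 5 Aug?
Yes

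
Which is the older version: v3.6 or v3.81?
v3.6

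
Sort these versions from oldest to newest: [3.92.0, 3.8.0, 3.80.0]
[3.8.0, 3.80.0, 3.92.0]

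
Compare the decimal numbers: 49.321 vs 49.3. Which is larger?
49.321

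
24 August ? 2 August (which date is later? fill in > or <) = >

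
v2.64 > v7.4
False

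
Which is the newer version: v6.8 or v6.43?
v6.43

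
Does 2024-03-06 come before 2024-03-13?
Yes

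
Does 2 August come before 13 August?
Yes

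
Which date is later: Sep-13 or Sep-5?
Sep-13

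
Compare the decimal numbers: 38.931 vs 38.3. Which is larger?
38.931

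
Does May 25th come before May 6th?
No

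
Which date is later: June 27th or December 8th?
December 8th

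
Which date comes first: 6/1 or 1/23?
1/23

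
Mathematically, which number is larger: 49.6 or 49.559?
49.6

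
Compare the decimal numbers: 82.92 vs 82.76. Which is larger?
82.92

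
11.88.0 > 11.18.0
True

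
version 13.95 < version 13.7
False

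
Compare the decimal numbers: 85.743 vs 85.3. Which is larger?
85.743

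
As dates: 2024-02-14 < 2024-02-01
False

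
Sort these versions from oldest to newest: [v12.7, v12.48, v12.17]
[v12.7, v12.17, v12.48]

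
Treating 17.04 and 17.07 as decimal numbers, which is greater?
17.07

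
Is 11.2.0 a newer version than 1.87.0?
Yes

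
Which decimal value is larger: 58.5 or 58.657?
58.657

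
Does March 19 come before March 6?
No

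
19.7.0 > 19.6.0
True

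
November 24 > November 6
True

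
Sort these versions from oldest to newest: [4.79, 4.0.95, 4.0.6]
[4.0.6, 4.0.95, 4.79]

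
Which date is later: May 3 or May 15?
May 15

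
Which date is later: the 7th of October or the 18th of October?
the 18th of October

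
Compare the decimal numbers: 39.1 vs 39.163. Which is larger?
39.163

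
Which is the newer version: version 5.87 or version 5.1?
version 5.87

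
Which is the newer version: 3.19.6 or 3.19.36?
3.19.36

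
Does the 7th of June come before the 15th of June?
Yes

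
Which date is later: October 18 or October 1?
October 18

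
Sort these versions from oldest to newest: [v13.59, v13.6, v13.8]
[v13.6, v13.8, v13.59]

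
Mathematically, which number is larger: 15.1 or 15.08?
15.1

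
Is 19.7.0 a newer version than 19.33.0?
No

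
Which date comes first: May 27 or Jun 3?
May 27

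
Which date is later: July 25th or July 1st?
July 25th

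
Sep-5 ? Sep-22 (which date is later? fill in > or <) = <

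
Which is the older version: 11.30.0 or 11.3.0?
11.3.0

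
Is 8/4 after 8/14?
No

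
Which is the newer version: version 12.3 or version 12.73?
version 12.73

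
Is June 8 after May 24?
Yes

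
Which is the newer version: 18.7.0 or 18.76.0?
18.76.0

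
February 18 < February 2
False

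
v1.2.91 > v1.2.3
True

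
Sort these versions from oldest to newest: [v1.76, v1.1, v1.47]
[v1.1, v1.47, v1.76]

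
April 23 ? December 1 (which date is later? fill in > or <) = <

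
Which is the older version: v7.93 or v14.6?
v7.93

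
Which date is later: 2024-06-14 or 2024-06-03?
2024-06-14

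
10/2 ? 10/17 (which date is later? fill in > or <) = <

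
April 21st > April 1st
True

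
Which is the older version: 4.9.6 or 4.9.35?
4.9.6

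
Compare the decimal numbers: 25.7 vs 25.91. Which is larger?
25.91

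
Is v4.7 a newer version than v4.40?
No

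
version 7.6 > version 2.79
True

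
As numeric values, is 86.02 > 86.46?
False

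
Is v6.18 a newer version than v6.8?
Yes. Version numbers are compared segment by segment as integers, not as decimals: minor version 18 > 8, so v6.18 > v6.8 (even though the decimal 6.18 < 6.8).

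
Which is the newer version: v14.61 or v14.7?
v14.61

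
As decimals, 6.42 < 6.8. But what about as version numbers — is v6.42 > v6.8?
True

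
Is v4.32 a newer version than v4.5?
Yes. Version numbers are compared segment by segment as integers, not as decimals: minor version 32 > 5, so v4.32 > v4.5 (even though the decimal 4.32 < 4.5).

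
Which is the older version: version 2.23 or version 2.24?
version 2.23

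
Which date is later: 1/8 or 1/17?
1/17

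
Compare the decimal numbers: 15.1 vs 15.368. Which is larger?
15.368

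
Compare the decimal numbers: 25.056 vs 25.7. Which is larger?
25.7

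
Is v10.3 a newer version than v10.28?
No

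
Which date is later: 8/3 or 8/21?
8/21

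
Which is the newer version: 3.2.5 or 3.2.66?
3.2.66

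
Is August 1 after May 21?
Yes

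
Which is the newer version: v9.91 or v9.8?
v9.91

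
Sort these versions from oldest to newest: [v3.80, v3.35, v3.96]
[v3.35, v3.80, v3.96]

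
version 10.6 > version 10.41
False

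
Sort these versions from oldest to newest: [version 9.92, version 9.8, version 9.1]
[version 9.1, version 9.8, version 9.92]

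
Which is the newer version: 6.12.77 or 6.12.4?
6.12.77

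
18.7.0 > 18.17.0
False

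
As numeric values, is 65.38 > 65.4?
False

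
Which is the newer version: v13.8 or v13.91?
v13.91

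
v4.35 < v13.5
True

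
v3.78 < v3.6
False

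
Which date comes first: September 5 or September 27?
September 5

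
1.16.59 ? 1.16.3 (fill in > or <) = >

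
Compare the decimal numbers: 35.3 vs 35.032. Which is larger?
35.3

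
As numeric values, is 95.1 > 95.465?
False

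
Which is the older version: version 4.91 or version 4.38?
version 4.38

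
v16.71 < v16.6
False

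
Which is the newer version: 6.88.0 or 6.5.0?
6.88.0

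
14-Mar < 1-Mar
False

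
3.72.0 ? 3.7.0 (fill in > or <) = >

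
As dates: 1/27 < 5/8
True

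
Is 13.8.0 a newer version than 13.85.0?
No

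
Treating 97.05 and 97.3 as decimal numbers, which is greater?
97.3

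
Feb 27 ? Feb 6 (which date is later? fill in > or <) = >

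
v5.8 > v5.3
True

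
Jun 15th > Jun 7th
True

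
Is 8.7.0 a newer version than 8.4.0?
Yes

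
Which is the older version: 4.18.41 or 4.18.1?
4.18.1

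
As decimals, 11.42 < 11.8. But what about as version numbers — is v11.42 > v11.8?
True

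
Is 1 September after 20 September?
No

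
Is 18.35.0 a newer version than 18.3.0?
Yes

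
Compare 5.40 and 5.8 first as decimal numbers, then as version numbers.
As decimals: 5.40 < 5.8. As versions: v5.40 > v5.8 (minor version 40 > 8).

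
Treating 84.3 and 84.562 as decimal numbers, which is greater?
84.562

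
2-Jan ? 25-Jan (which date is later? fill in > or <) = <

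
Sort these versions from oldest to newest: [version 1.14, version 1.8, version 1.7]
[version 1.7, version 1.8, version 1.14]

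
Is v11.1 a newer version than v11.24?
No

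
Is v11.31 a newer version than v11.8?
Yes. Version numbers are compared segment by segment as integers, not as decimals: minor version 31 > 8, so v11.31 > v11.8 (even though the decimal 11.31 < 11.8).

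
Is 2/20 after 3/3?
No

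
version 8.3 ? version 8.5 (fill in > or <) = <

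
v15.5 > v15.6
False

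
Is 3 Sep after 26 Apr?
Yes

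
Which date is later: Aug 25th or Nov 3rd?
Nov 3rd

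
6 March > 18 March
False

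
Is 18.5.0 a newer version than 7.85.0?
Yes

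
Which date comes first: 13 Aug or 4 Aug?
4 Aug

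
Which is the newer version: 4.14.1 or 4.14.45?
4.14.45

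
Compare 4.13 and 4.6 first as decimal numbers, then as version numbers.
As decimals: 4.13 < 4.6. As versions: v4.13 > v4.6 (minor version 13 > 6).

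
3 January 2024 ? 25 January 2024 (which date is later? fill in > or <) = <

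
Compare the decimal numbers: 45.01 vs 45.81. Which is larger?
45.81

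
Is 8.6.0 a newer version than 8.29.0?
No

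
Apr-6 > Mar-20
True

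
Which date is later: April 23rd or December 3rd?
December 3rd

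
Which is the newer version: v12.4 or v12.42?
v12.42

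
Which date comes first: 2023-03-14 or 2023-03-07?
2023-03-07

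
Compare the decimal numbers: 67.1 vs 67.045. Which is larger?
67.1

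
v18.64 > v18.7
True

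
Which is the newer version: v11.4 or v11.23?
v11.23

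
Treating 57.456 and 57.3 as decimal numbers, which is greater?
57.456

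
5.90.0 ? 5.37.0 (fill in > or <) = >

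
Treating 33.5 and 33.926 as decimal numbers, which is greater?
33.926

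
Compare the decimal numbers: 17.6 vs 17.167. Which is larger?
17.6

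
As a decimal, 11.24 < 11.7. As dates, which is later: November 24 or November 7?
November 24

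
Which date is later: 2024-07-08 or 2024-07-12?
2024-07-12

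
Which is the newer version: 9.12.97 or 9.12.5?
9.12.97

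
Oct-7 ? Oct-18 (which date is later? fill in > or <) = <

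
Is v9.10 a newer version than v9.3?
Yes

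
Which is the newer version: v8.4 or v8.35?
v8.35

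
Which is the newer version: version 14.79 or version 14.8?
version 14.79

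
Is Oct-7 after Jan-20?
Yes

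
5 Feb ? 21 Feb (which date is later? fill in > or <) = <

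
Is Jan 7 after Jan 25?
No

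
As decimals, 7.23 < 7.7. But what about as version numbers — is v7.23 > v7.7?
True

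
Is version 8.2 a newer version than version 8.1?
Yes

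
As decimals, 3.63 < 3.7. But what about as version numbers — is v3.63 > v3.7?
True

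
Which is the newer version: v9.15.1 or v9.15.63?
v9.15.63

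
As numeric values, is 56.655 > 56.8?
False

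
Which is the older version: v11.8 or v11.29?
v11.8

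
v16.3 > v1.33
True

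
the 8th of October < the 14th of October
True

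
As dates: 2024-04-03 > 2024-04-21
False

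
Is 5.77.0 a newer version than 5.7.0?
Yes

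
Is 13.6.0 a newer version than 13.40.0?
No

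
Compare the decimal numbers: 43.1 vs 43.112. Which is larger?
43.112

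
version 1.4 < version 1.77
True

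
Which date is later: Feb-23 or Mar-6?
Mar-6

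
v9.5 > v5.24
True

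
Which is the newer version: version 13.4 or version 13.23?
version 13.23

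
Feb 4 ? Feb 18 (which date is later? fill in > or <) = <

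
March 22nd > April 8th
False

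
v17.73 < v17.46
False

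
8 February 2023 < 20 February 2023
True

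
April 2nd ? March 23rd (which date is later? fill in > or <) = >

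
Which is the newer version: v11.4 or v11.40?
v11.40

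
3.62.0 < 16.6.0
True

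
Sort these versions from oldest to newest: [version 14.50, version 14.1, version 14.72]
[version 14.1, version 14.50, version 14.72]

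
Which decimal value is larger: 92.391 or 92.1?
92.391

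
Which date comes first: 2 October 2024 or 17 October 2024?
2 October 2024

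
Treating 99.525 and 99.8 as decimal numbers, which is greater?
99.8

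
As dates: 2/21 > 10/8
False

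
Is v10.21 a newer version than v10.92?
No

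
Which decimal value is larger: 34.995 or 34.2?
34.995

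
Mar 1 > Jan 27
True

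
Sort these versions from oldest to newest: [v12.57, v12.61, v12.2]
[v12.2, v12.57, v12.61]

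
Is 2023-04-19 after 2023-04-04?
Yes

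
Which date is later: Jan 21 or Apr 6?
Apr 6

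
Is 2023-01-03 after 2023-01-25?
No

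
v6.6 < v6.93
True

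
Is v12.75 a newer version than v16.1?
No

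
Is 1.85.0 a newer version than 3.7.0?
No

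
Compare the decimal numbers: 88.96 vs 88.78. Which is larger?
88.96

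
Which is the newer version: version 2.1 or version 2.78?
version 2.78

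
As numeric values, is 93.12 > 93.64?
False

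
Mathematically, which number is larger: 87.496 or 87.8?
87.8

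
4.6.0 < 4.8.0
True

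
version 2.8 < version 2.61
True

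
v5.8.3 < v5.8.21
True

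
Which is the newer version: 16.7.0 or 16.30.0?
16.30.0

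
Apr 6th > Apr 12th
False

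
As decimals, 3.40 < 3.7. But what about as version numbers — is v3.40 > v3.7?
True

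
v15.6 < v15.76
True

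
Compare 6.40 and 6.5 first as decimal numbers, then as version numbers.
As decimals: 6.40 < 6.5. As versions: v6.40 > v6.5 (minor version 40 > 5).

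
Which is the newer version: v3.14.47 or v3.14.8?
v3.14.47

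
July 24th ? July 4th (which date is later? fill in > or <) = >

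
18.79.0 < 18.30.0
False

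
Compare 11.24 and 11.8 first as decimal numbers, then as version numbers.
As decimals: 11.24 < 11.8. As versions: v11.24 > v11.8 (minor version 24 > 8).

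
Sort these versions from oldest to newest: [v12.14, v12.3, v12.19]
[v12.3, v12.14, v12.19]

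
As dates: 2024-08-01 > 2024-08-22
False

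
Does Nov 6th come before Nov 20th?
Yes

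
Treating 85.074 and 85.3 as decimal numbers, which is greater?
85.3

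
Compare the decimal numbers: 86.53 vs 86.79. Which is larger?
86.79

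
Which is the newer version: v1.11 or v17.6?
v17.6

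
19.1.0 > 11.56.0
True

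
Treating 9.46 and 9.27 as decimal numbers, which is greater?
9.46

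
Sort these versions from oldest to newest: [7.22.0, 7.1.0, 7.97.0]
[7.1.0, 7.22.0, 7.97.0]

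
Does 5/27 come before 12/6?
Yes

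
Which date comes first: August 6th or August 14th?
August 6th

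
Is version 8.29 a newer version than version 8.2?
Yes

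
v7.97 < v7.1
False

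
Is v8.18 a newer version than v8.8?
Yes. Version numbers are compared segment by segment as integers, not as decimals: minor version 18 > 8, so v8.18 > v8.8 (even though the decimal 8.18 < 8.8).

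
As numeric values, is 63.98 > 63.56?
True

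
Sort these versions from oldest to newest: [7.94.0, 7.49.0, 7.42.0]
[7.42.0, 7.49.0, 7.94.0]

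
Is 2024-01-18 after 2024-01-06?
Yes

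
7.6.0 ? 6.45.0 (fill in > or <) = >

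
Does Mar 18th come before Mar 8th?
No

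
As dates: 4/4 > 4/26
False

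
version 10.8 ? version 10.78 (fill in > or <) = <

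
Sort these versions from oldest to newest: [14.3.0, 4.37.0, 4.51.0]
[4.37.0, 4.51.0, 14.3.0]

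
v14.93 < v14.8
False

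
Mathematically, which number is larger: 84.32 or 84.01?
84.32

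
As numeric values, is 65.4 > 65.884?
False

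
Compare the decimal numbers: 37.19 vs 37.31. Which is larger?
37.31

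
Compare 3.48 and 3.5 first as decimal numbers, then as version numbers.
As decimals: 3.48 < 3.5. As versions: v3.48 > v3.5 (minor version 48 > 5).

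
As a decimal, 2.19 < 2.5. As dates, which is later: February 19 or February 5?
February 19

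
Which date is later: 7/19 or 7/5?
7/19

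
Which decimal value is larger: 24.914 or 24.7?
24.914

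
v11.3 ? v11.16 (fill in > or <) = <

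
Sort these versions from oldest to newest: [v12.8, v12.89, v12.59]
[v12.8, v12.59, v12.89]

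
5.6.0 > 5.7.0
False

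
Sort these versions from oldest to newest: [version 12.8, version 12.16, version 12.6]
[version 12.6, version 12.8, version 12.16]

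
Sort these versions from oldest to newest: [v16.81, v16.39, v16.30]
[v16.30, v16.39, v16.81]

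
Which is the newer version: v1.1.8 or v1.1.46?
v1.1.46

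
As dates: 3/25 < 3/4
False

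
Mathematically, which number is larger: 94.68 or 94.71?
94.71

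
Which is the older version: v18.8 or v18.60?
v18.8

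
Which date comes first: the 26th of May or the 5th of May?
the 5th of May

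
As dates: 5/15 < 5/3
False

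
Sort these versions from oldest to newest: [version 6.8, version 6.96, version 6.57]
[version 6.8, version 6.57, version 6.96]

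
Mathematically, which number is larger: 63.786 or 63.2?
63.786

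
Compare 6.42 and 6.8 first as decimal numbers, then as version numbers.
As decimals: 6.42 < 6.8. As versions: v6.42 > v6.8 (minor version 42 > 8).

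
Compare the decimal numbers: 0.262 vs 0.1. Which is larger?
0.262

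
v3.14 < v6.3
True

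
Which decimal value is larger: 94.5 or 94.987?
94.987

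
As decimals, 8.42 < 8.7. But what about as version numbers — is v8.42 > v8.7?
True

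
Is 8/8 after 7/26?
Yes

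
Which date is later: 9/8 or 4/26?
9/8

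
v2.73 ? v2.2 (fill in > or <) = >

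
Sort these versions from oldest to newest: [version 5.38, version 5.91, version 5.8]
[version 5.8, version 5.38, version 5.91]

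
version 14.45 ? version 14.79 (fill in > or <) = <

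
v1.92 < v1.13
False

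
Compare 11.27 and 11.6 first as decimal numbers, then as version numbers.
As decimals: 11.27 < 11.6. As versions: v11.27 > v11.6 (minor version 27 > 6).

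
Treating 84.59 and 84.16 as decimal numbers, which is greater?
84.59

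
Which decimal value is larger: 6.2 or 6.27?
6.27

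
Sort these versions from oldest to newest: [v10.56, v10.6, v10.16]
[v10.6, v10.16, v10.56]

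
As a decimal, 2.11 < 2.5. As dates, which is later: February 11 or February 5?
February 11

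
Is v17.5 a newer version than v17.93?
No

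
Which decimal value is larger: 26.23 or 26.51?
26.51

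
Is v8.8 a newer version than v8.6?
Yes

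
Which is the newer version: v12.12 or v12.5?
v12.12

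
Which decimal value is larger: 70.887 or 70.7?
70.887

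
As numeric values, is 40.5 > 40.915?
False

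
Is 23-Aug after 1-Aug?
Yes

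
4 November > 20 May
True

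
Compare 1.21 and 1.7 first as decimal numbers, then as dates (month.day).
As decimals: 1.21 < 1.7. As dates: 1/21 is later than 1/7 (day 21 > day 7).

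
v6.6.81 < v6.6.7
False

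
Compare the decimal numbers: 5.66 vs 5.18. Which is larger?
5.66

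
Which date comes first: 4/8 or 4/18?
4/8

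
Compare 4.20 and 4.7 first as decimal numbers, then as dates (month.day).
As decimals: 4.20 < 4.7. As dates: 4/20 is later than 4/7 (day 20 > day 7).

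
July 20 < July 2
False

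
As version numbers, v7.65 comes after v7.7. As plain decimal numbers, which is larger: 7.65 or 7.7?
7.7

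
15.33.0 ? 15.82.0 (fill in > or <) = <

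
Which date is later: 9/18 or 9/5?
9/18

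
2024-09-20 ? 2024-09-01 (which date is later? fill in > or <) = >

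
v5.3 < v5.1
False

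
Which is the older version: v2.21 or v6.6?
v2.21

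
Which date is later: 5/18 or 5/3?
5/18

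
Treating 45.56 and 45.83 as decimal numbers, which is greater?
45.83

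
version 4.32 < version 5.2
True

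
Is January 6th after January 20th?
No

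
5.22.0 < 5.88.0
True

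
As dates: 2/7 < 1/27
False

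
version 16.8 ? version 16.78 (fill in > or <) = <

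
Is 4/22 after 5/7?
No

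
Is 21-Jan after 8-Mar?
No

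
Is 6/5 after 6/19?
No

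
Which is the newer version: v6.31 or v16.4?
v16.4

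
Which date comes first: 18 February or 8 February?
8 February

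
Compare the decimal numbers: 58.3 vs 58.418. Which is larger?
58.418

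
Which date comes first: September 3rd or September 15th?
September 3rd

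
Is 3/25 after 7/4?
No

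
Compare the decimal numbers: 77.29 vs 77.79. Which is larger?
77.79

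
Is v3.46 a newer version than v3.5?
Yes. Version numbers are compared segment by segment as integers, not as decimals: minor version 46 > 5, so v3.46 > v3.5 (even though the decimal 3.46 < 3.5).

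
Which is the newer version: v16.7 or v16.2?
v16.7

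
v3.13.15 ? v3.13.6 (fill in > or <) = >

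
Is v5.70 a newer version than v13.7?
No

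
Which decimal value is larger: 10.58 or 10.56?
10.58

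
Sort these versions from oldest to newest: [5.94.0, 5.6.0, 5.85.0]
[5.6.0, 5.85.0, 5.94.0]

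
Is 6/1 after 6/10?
No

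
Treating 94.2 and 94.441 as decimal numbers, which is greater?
94.441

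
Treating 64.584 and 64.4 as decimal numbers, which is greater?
64.584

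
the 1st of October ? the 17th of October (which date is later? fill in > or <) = <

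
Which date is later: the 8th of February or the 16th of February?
the 16th of February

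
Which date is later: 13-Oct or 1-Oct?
13-Oct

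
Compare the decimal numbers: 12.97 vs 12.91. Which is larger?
12.97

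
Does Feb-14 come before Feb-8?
No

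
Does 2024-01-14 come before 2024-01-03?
No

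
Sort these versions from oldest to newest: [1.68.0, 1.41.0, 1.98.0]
[1.41.0, 1.68.0, 1.98.0]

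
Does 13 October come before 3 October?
No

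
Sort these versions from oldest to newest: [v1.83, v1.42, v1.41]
[v1.41, v1.42, v1.83]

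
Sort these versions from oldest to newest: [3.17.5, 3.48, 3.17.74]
[3.17.5, 3.17.74, 3.48]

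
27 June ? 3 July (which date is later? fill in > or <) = <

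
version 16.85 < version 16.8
False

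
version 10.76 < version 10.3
False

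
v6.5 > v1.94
True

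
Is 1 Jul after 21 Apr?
Yes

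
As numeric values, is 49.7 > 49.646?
True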